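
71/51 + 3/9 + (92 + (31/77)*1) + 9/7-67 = 111581/3927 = 28.41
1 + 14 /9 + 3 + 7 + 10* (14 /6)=323 /9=35.89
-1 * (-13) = 13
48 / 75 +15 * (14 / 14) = 391 / 25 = 15.64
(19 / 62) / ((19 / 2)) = 1 / 31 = 0.03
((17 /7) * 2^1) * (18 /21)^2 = 1224 /343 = 3.57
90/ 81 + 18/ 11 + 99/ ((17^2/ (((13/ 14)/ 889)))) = 978482581/ 356092506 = 2.75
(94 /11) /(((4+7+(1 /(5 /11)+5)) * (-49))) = -470 /49049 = -0.01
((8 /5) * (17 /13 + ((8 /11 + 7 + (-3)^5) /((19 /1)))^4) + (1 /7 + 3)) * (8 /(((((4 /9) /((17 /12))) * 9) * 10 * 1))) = 55526183531483947 /5208921247530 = 10659.82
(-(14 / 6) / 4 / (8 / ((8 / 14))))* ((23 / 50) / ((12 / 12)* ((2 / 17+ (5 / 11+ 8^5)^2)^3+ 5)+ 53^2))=-0.00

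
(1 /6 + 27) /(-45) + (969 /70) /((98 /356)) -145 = -1765469 /18522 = -95.32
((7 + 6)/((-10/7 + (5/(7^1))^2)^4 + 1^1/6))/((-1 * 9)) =-149884826/91105653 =-1.65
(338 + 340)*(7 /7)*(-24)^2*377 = 147229056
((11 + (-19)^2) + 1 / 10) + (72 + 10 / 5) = 4461 / 10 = 446.10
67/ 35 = 1.91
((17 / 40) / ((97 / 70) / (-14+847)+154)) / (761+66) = 99127 / 29705300796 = 0.00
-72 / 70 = -36 / 35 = -1.03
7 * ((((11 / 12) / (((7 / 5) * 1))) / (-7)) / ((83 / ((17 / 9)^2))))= -15895 / 564732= -0.03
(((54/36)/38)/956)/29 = 3/2107024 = 0.00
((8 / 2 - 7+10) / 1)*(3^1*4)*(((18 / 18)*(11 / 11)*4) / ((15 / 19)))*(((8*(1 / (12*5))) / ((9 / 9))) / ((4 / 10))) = 2128 / 15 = 141.87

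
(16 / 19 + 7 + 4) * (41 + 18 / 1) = 13275 / 19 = 698.68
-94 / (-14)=47 / 7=6.71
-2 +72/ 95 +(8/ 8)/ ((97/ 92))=-0.29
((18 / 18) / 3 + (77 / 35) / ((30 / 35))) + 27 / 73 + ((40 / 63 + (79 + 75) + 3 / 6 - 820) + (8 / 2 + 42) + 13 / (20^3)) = -22648919413 / 36792000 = -615.59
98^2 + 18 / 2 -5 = 9608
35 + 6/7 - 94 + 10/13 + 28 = -2673/91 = -29.37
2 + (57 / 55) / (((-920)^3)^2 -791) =66699050147839913047 / 33349525073919956495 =2.00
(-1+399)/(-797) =-398/797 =-0.50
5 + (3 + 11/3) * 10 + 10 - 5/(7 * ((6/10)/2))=555/7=79.29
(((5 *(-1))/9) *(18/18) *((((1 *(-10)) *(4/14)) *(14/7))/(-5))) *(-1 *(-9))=-40/7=-5.71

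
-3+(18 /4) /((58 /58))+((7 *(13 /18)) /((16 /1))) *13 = 1615 /288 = 5.61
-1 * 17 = -17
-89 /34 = -2.62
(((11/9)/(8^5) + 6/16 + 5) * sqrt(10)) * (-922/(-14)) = 730760143 * sqrt(10)/2064384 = 1119.40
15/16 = 0.94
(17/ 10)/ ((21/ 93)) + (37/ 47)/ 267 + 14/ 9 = 23947079/ 2635290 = 9.09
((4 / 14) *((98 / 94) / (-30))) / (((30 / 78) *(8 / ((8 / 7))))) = -13 / 3525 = -0.00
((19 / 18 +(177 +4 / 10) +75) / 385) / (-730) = -22811 / 25294500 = -0.00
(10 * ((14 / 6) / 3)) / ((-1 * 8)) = -35 / 36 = -0.97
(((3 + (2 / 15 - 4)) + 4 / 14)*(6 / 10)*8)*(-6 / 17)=2928 / 2975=0.98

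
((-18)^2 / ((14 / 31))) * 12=8609.14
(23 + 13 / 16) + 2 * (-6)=189 / 16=11.81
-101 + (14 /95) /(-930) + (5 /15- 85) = -2733944 /14725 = -185.67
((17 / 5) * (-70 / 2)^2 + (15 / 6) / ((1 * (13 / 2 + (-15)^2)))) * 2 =3856800 / 463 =8330.02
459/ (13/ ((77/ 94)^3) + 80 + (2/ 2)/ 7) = 209548647/ 47385451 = 4.42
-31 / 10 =-3.10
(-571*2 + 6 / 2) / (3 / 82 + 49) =-93398 / 4021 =-23.23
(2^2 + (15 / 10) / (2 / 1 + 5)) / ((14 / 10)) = 295 / 98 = 3.01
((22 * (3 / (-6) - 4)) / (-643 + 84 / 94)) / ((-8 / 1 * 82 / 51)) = -237303 / 19797424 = -0.01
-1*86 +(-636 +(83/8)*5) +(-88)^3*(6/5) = -32737461/40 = -818436.52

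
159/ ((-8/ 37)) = -735.38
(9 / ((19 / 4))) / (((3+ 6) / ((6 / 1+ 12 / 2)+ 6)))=72 / 19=3.79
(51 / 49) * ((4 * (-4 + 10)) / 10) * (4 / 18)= 136 / 245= 0.56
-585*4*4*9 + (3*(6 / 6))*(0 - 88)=-84504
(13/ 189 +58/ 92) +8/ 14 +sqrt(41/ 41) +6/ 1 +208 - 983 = -6665945/ 8694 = -766.73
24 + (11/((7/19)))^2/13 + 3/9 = 177544/1911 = 92.91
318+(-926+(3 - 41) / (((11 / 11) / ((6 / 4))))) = -665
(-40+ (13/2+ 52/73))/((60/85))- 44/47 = -3901901/82344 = -47.39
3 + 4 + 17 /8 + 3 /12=75 /8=9.38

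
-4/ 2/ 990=-1/ 495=-0.00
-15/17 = -0.88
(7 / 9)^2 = 49 / 81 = 0.60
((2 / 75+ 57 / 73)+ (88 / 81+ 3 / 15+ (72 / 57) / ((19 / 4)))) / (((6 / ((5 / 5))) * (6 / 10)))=62966126 / 96056685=0.66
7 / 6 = 1.17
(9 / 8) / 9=0.12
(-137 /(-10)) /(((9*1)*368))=137 /33120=0.00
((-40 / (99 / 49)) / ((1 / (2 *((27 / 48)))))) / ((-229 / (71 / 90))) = 0.08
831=831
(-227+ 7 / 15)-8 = -3518 / 15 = -234.53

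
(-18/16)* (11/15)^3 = -0.44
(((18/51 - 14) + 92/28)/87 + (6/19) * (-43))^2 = 806703959889/4299293761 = 187.64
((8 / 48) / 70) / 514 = 1 / 215880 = 0.00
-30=-30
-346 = -346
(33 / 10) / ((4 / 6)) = 4.95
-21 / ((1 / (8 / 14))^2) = -48 / 7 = -6.86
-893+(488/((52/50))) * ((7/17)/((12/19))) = -587.08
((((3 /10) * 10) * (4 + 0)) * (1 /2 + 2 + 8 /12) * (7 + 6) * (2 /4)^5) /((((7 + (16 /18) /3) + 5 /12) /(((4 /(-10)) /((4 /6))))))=-20007 /16660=-1.20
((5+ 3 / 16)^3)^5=61118316854865828343112727707 / 1152921504606846976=53011689530.16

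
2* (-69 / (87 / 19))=-874 / 29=-30.14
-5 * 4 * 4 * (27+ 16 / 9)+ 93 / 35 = -724363 / 315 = -2299.57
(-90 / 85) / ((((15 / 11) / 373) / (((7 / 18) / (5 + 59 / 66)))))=-19.11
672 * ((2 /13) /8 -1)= -659.08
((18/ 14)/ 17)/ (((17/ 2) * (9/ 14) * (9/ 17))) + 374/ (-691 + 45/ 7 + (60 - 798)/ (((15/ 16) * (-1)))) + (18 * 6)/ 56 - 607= -1156804591/ 1923516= -601.40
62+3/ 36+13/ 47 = 35171/ 564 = 62.36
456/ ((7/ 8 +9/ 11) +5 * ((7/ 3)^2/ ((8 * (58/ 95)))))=20946816/ 333803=62.75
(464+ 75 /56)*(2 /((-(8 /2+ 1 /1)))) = -26059 /140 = -186.14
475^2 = 225625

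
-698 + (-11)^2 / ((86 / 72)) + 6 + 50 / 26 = -329125 / 559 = -588.77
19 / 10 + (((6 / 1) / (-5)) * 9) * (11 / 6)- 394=-4119 / 10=-411.90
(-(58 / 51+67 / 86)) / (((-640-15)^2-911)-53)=-8405 / 1877475546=-0.00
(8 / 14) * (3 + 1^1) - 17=-103 / 7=-14.71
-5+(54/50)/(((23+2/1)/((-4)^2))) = -2693/625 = -4.31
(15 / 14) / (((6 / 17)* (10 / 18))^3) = 142.13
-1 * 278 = -278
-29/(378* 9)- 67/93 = -76877/105462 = -0.73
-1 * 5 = -5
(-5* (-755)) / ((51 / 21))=26425 / 17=1554.41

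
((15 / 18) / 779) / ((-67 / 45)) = -75 / 104386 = -0.00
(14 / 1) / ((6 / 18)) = 42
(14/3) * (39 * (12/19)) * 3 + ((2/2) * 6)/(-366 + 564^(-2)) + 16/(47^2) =1684990164358424/4886395399085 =344.83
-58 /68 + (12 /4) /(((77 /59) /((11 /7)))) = 2.76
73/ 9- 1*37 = -260/ 9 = -28.89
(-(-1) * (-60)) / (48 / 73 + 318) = -730 / 3877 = -0.19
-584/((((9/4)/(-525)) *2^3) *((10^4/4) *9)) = 511/675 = 0.76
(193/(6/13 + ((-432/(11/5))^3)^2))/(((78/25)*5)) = 1709556365/7921676620136511776196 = 0.00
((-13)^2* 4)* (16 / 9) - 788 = 3724 / 9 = 413.78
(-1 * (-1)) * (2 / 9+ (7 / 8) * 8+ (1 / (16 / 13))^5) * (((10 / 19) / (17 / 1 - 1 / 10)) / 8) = 137498225 / 4661968896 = 0.03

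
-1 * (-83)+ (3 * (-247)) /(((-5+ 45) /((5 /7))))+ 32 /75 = 294817 /4200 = 70.19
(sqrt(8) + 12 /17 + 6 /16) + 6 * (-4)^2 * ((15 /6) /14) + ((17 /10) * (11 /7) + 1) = 2 * sqrt(2) + 104221 /4760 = 24.72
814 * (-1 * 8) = -6512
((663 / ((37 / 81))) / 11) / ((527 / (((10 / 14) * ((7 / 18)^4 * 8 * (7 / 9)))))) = 156065 / 6131862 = 0.03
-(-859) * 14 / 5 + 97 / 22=265057 / 110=2409.61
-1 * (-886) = 886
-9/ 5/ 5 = -9/ 25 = -0.36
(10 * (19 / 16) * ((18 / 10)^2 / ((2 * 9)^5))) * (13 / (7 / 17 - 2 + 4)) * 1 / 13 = 0.00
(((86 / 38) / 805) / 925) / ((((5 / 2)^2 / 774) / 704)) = 93722112 / 353696875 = 0.26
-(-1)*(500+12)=512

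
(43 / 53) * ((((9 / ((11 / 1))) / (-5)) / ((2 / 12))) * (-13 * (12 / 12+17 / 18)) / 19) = 1.06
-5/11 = -0.45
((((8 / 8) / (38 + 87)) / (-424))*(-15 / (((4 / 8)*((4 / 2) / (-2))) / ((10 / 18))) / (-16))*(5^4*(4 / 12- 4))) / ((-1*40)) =275 / 244224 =0.00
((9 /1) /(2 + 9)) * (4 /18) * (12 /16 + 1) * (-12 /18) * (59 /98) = -59 /462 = -0.13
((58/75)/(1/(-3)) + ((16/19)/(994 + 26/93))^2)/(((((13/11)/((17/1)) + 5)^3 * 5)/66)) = -402425522214316504453/1712079498875443758000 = -0.24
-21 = -21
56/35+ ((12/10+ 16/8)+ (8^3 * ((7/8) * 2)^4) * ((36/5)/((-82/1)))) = -85452/205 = -416.84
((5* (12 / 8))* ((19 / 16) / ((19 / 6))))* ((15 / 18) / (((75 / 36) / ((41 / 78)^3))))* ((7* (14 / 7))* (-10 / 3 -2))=-482447 / 39546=-12.20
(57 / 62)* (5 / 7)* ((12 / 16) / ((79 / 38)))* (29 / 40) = 94221 / 548576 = 0.17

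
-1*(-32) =32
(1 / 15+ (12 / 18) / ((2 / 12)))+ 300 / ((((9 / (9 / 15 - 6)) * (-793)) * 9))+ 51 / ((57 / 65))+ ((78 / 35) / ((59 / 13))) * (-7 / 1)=784223144 / 13334295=58.81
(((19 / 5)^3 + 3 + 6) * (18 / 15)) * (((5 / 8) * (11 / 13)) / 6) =10978 / 1625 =6.76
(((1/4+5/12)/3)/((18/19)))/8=19/648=0.03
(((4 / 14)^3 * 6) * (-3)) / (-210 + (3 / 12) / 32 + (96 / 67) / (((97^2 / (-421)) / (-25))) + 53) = 11619588096 / 4300745660155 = 0.00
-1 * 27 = -27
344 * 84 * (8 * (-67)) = -15488256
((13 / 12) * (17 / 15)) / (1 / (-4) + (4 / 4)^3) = 221 / 135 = 1.64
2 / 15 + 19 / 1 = 287 / 15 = 19.13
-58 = -58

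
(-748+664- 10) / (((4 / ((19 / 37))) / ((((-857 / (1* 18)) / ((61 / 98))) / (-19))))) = -1973671 / 40626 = -48.58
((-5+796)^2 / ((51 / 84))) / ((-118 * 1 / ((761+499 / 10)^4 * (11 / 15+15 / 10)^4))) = -277131236327800457436236151 / 2950000000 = -93942791975525578.79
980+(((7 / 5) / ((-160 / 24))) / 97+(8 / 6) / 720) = 980.00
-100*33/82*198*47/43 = -15354900/1763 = -8709.53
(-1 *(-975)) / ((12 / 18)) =2925 / 2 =1462.50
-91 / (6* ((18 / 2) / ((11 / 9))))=-1001 / 486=-2.06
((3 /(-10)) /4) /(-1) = 3 /40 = 0.08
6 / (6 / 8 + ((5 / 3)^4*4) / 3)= 5832 / 10729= 0.54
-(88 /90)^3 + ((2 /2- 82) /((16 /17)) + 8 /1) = -115178069 /1458000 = -79.00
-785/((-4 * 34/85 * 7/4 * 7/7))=3925/14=280.36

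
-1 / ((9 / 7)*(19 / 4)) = -28 / 171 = -0.16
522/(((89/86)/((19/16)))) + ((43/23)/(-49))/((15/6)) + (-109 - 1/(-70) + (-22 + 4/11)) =10334765687/22066660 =468.34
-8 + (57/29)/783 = -60533/7569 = -8.00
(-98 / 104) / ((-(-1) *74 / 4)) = -0.05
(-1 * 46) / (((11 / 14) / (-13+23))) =-6440 / 11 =-585.45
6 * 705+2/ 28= 59221/ 14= 4230.07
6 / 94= 3 / 47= 0.06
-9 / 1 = -9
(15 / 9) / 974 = 5 / 2922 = 0.00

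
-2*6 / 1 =-12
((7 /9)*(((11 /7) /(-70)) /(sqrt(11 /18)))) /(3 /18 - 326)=sqrt(22) /68425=0.00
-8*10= -80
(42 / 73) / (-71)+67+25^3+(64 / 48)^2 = 732067274 / 46647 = 15693.77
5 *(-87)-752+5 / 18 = -21361 / 18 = -1186.72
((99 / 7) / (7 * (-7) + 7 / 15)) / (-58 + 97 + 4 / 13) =-1485 / 200312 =-0.01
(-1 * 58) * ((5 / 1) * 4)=-1160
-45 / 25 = -9 / 5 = -1.80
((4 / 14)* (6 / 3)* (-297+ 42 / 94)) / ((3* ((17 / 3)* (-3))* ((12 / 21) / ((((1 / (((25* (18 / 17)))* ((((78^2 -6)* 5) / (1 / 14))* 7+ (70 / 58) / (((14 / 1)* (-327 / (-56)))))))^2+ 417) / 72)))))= 3538556022203934358330072499 / 105072748092708580800000000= 33.68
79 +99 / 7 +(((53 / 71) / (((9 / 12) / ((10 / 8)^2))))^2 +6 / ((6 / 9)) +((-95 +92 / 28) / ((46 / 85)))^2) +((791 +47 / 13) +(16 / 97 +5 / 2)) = 702861017384841277 / 23727174713424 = 29622.62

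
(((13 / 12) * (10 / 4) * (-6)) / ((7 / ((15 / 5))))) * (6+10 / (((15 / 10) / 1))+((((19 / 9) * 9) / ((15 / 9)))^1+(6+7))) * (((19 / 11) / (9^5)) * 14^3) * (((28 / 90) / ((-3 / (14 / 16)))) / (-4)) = -82433533 / 175375530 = -0.47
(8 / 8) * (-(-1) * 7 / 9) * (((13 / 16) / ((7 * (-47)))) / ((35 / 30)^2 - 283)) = 13 / 1906132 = 0.00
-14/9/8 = -7/36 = -0.19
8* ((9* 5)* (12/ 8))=540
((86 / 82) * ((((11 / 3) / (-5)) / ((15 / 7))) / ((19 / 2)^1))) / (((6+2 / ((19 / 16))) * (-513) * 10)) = 3311 / 3454670250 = 0.00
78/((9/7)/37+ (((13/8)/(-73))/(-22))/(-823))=213614008608/95161769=2244.75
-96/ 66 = -1.45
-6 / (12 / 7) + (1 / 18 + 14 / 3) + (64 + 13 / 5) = 3052 / 45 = 67.82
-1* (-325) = 325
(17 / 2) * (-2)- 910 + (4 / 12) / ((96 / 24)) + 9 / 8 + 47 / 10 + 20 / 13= -1434503 / 1560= -919.55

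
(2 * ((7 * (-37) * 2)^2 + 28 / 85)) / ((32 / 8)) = 11403784 / 85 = 134162.16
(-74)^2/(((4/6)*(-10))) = -4107/5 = -821.40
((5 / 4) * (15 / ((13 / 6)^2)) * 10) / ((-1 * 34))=-3375 / 2873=-1.17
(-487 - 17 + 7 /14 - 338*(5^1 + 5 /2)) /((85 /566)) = -1719791 /85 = -20232.84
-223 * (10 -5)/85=-223/17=-13.12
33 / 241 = 0.14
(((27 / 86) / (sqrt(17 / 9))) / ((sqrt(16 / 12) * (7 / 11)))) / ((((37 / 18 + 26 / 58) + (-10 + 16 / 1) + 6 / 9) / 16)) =1860408 * sqrt(51) / 24495079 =0.54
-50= -50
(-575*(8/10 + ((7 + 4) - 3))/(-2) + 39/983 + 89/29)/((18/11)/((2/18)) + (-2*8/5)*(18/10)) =9929057600/35149131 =282.48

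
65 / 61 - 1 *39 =-2314 / 61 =-37.93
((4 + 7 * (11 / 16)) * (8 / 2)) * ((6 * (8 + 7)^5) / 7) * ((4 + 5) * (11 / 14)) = 31800346875 / 196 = 162246667.73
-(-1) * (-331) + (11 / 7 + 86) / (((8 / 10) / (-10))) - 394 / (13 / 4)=-1546.87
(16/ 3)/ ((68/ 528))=41.41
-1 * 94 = -94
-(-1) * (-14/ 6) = -7/ 3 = -2.33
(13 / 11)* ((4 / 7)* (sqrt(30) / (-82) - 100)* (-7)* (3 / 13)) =6* sqrt(30) / 451 + 1200 / 11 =109.16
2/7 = 0.29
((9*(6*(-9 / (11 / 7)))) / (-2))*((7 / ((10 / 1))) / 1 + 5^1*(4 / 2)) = 182007 / 110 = 1654.61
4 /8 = 1 /2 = 0.50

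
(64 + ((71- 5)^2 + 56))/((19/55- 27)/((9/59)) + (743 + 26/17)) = 37665540/4794817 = 7.86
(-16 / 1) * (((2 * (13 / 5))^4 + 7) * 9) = -106295.27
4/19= 0.21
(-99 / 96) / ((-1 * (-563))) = -33 / 18016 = -0.00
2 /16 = 1 /8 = 0.12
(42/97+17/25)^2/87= 7284601/511614375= 0.01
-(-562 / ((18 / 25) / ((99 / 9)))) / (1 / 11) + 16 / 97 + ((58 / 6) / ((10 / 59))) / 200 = 164905635901 / 1746000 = 94447.67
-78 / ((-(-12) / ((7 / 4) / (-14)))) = 13 / 16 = 0.81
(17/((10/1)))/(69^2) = 17/47610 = 0.00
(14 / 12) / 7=1 / 6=0.17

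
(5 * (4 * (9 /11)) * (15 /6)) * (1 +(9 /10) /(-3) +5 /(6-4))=1440 /11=130.91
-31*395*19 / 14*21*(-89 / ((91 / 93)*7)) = 5777056305 / 1274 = 4534581.09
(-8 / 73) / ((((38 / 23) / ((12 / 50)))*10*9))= -92 / 520125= -0.00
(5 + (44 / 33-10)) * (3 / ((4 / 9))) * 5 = -495 / 4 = -123.75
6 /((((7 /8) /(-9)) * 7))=-432 /49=-8.82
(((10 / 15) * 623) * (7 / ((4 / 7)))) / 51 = 30527 / 306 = 99.76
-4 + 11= 7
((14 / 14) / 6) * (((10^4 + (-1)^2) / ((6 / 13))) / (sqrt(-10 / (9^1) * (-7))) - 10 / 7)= -5 / 21 + 130013 * sqrt(70) / 840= 1294.72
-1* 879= -879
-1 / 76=-0.01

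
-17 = -17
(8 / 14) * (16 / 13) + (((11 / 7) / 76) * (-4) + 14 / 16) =20687 / 13832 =1.50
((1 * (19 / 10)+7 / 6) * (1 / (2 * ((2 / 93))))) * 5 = 713 / 2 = 356.50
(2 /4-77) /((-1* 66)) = 51 /44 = 1.16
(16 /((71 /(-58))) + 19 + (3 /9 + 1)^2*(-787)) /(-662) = 2.10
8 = 8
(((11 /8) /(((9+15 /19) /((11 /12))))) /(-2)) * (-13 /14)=29887 /499968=0.06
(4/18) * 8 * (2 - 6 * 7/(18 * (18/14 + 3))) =1048/405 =2.59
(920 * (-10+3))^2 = 41473600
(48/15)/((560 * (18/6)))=1/525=0.00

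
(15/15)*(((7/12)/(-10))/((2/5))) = -7/48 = -0.15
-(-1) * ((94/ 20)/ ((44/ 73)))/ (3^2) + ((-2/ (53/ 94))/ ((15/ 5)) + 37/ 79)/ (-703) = 10110853771/ 11656105560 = 0.87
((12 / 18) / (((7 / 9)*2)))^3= 27 / 343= 0.08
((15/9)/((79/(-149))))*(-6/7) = 1490/553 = 2.69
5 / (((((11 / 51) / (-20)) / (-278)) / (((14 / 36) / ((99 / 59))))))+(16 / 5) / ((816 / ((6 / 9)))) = 8295312226 / 277695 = 29872.03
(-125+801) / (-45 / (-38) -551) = -25688 / 20893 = -1.23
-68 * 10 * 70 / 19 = -47600 / 19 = -2505.26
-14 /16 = -7 /8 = -0.88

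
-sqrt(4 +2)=-sqrt(6)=-2.45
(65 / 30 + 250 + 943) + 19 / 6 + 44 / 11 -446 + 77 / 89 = 202172 / 267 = 757.20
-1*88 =-88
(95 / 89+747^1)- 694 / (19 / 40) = -1205658 / 1691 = -712.99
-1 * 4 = -4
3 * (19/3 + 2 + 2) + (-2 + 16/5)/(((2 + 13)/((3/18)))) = 2326/75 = 31.01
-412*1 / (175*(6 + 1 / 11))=-4532 / 11725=-0.39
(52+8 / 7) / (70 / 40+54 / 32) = 5952 / 385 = 15.46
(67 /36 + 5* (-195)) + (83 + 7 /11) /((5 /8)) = -839.32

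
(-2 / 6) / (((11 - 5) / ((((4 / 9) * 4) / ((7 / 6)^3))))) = -64 / 1029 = -0.06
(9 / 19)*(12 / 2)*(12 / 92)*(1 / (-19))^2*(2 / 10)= 162 / 788785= 0.00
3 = 3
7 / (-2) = -7 / 2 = -3.50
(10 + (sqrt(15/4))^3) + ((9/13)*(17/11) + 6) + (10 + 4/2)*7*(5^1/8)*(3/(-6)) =-5251/572 + 15*sqrt(15)/8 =-1.92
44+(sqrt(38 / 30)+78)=sqrt(285) / 15+122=123.13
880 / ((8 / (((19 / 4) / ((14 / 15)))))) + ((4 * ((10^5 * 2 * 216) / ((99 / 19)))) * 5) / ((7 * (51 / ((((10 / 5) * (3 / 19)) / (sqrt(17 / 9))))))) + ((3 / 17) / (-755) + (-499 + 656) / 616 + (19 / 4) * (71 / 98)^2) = 3051242374057 / 5423762960 + 576000000 * sqrt(17) / 22253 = 107285.66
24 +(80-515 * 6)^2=9060124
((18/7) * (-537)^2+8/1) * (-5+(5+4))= 20762792/7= 2966113.14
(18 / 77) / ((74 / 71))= 639 / 2849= 0.22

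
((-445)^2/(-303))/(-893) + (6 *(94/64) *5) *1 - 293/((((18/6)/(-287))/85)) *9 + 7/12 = 92833491903119/4329264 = 21443250.38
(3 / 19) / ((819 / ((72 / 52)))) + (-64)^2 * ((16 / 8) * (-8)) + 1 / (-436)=-642250984853 / 9799972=-65536.00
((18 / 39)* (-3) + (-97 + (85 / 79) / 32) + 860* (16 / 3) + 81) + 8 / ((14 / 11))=3157823845 / 690144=4575.60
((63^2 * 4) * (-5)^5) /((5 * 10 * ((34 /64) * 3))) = -10584000 /17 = -622588.24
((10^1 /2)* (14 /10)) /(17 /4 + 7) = 28 /45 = 0.62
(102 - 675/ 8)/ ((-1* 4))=-141/ 32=-4.41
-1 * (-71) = 71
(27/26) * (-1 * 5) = -135/26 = -5.19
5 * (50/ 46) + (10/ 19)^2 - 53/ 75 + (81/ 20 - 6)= 3.06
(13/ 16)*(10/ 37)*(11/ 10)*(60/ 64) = 2145/ 9472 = 0.23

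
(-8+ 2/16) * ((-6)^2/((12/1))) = -189/8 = -23.62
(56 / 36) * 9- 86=-72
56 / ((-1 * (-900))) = 14 / 225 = 0.06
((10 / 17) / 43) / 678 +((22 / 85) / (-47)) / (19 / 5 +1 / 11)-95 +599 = 628098917672 / 1246231461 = 504.00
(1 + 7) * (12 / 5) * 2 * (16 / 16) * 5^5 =120000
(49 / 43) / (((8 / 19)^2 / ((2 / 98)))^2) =130321 / 8630272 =0.02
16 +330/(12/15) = 857/2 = 428.50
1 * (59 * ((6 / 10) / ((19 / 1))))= 177 / 95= 1.86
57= 57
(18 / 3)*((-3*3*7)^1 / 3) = -126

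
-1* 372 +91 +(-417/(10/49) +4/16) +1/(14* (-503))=-163659611/70420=-2324.05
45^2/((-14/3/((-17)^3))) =29846475/14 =2131891.07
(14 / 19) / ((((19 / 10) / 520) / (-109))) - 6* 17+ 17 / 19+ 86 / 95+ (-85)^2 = -26815736 / 1805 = -14856.36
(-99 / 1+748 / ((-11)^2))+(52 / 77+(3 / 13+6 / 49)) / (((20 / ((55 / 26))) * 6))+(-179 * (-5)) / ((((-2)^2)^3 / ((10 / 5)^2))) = -40294159 / 1093092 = -36.86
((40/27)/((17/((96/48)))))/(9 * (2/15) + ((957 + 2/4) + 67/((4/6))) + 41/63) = 2800/17026503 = 0.00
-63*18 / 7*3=-486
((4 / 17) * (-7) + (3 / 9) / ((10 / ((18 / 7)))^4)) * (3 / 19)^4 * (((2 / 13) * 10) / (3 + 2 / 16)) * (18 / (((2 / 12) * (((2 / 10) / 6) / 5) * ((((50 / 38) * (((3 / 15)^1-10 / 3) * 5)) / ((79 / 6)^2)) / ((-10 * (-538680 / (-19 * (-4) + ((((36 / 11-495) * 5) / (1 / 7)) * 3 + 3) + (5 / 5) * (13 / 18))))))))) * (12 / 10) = -8602.11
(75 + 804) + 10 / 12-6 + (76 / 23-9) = 119803 / 138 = 868.14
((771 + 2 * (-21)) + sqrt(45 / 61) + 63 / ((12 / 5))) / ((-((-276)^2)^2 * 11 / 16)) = -1007 / 5319217728 - sqrt(305) / 81118070352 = -0.00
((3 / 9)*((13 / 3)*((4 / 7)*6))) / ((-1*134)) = -52 / 1407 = -0.04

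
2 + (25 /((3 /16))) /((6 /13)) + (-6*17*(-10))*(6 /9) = 8738 /9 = 970.89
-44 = -44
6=6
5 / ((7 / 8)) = 40 / 7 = 5.71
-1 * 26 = -26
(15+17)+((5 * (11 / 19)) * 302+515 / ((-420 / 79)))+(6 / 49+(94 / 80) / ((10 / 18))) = 453347989 / 558600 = 811.58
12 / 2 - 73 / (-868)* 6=2823 / 434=6.50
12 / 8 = 3 / 2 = 1.50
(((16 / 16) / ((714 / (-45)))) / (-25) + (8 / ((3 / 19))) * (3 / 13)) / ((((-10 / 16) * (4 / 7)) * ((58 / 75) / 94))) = -25509579 / 6409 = -3980.27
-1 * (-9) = 9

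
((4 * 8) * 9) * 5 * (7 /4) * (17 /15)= 2856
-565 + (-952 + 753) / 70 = -39749 / 70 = -567.84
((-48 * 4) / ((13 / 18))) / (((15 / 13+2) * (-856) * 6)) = 72 / 4387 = 0.02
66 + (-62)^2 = 3910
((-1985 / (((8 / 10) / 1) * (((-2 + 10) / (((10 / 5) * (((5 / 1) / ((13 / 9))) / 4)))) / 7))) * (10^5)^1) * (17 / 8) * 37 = -29544619516.23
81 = 81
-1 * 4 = -4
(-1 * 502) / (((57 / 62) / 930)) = -9648440 / 19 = -507812.63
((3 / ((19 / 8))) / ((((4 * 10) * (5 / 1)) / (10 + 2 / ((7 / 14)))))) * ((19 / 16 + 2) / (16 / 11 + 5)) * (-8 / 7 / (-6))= 561 / 67450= 0.01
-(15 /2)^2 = -225 /4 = -56.25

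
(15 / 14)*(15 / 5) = 45 / 14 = 3.21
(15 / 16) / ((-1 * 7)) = -15 / 112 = -0.13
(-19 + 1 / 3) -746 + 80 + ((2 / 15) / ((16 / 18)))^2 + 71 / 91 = -74677943 / 109200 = -683.86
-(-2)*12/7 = 24/7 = 3.43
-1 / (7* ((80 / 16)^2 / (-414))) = 414 / 175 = 2.37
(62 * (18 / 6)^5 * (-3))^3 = -92333150302392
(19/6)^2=10.03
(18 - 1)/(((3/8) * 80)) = 17/30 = 0.57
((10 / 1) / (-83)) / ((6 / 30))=-50 / 83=-0.60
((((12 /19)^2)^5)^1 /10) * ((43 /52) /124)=83201458176 /12354098509469015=0.00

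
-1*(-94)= 94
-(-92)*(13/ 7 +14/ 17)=29348/ 119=246.62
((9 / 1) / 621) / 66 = 1 / 4554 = 0.00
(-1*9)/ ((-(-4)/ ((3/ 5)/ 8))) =-27/ 160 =-0.17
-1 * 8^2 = -64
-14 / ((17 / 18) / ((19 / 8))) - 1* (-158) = 4175 / 34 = 122.79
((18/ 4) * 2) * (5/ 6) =15/ 2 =7.50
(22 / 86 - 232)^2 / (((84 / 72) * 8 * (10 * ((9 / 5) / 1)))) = 99301225 / 310632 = 319.67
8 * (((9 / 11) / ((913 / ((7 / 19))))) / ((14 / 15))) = 540 / 190817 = 0.00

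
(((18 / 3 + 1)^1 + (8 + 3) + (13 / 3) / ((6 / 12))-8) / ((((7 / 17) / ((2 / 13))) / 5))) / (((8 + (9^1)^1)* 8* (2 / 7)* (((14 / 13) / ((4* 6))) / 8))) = 160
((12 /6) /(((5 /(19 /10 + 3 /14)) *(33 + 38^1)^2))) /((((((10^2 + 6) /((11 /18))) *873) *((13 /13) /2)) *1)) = 814 /367356195675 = 0.00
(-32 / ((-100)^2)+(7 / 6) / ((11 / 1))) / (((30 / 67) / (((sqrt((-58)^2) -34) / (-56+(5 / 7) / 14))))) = -55719076 / 565434375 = -0.10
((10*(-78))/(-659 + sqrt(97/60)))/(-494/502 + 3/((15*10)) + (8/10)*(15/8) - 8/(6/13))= -580585590000/8239435084993 - 29367000*sqrt(1455)/8239435084993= -0.07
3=3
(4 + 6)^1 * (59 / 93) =590 / 93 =6.34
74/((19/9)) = 666/19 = 35.05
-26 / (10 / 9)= -117 / 5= -23.40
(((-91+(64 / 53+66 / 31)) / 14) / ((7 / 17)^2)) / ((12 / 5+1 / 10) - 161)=41624959 / 178645033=0.23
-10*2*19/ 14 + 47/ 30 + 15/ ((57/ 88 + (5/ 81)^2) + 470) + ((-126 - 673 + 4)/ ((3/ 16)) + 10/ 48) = -324536441590911/ 76086958360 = -4265.34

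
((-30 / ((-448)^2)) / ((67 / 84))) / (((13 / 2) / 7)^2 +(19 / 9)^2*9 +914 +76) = -2835 / 15596630912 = -0.00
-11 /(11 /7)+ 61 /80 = -499 /80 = -6.24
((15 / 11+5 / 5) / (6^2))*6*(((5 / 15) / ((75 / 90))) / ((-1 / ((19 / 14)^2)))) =-4693 / 16170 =-0.29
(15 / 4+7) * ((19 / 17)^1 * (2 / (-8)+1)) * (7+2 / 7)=7353 / 112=65.65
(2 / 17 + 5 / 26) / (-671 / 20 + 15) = -1370 / 81991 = -0.02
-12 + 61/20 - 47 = -1119/20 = -55.95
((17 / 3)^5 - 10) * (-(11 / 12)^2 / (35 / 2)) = -171508667 / 612360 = -280.08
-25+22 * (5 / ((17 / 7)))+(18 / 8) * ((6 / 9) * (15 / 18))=1465 / 68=21.54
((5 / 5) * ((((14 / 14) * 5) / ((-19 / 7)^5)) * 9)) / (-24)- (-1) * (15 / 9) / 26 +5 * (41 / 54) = 26929402015 / 6952885992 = 3.87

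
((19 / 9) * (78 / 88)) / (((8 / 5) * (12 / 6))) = 1235 / 2112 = 0.58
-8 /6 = -1.33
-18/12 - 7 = -17/2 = -8.50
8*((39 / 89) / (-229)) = -312 / 20381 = -0.02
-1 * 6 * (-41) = 246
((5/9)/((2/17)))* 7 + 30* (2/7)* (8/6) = 5605/126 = 44.48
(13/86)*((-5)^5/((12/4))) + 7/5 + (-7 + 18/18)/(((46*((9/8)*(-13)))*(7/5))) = -421343467/2699970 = -156.05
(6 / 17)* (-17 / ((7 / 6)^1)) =-5.14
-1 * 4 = -4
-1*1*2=-2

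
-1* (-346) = 346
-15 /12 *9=-45 /4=-11.25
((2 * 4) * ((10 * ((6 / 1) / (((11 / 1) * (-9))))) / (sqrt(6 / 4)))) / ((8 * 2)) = -10 * sqrt(6) / 99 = -0.25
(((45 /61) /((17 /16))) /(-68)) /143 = -180 /2520947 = -0.00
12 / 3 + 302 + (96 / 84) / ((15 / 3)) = 10718 / 35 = 306.23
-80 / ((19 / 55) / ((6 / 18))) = -4400 / 57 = -77.19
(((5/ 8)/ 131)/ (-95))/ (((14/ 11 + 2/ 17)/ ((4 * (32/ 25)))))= -748/ 4044625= -0.00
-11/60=-0.18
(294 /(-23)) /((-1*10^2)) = 147 /1150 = 0.13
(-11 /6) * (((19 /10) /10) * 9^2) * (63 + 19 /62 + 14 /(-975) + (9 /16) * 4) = -14905117359 /8060000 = -1849.27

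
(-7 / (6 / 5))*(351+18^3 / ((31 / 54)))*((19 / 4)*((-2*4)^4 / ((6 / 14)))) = -86280015360 / 31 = -2783226301.94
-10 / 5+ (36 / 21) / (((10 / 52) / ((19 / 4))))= 1412 / 35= 40.34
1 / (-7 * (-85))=1 / 595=0.00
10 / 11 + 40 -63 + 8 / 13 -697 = -102742 / 143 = -718.48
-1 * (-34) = 34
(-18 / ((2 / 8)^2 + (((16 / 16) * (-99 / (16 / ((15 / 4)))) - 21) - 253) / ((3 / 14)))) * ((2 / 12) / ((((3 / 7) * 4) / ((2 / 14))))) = 24 / 133141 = 0.00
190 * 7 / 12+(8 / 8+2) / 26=4327 / 39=110.95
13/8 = 1.62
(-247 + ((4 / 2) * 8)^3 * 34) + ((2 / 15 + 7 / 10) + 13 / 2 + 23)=417142 / 3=139047.33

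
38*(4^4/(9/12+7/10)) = 6708.97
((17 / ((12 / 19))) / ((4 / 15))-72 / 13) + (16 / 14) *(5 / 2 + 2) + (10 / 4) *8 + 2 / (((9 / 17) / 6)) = 625535 / 4368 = 143.21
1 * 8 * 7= 56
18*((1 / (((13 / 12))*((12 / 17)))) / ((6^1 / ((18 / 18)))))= 51 / 13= 3.92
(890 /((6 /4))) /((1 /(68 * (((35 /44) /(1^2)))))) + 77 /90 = 31773847 /990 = 32094.79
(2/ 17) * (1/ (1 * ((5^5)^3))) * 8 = 16/ 518798828125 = 0.00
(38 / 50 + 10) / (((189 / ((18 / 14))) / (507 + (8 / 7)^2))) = 6699983 / 180075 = 37.21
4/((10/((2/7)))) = 4/35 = 0.11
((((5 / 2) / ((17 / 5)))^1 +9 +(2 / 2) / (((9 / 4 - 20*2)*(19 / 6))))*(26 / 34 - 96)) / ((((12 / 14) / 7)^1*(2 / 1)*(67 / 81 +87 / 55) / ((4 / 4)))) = -111777549958305 / 71186729696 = -1570.20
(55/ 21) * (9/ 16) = 165/ 112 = 1.47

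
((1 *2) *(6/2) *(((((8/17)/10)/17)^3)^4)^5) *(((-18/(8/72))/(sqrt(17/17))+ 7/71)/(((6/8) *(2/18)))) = -220024451686285554610021375074084876976128/55508458887408108671305849084637359745417613180773163363124513258856800489879138049234901740030941911084016654023238848699048960780842027144253277305512017658628565186518244445323944091796875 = -0.00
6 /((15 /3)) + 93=471 /5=94.20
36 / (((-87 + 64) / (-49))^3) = 4235364 / 12167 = 348.10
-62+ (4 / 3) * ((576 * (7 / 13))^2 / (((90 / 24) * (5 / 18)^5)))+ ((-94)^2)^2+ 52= 260777611089318 / 2640625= 98756018.40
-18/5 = -3.60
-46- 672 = -718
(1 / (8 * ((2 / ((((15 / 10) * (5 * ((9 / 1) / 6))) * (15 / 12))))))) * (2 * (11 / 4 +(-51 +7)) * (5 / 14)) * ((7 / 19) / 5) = -37125 / 19456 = -1.91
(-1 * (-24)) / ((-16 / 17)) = -51 / 2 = -25.50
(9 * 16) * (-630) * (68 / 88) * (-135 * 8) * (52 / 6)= 7217683200 / 11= 656153018.18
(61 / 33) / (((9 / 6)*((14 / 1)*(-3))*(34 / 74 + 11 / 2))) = -4514 / 916839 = -0.00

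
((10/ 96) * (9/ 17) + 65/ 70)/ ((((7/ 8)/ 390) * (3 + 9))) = 121745/ 3332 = 36.54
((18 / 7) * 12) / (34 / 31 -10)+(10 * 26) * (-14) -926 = -735684 / 161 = -4569.47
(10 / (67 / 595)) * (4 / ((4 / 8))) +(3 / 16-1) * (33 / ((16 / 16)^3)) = 732857 / 1072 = 683.64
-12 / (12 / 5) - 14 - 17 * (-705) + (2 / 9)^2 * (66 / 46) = 7430930 / 621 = 11966.07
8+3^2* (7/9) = 15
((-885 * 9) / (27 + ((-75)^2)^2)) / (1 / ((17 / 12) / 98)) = -5015 / 1378126176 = -0.00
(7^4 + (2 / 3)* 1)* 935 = 6736675 / 3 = 2245558.33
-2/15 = -0.13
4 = 4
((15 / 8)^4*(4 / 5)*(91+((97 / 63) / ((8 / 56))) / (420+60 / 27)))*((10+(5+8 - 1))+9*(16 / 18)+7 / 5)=4398772149 / 155648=28261.03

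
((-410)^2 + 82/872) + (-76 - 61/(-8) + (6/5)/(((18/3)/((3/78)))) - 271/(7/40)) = 66053856697/396760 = 166483.16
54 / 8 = 27 / 4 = 6.75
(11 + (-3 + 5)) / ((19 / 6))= 78 / 19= 4.11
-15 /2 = -7.50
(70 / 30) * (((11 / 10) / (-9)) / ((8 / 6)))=-77 / 360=-0.21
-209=-209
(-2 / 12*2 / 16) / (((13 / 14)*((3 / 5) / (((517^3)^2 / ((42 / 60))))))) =-477400937186464225 / 468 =-1020087472620650.05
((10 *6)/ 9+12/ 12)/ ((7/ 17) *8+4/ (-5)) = 1955/ 636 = 3.07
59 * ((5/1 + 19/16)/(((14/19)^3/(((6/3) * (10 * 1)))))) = 200317095/10976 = 18250.46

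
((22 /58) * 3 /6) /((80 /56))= 0.13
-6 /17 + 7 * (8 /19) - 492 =-158078 /323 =-489.41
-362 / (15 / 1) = -362 / 15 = -24.13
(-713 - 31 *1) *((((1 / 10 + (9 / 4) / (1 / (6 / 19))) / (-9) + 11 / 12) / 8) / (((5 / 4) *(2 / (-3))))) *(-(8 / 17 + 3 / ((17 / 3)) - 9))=350548 / 475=738.00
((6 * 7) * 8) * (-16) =-5376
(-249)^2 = 62001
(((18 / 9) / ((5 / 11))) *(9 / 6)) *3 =99 / 5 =19.80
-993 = -993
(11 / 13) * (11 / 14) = 121 / 182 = 0.66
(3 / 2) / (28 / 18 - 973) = -27 / 17486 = -0.00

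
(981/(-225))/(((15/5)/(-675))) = 981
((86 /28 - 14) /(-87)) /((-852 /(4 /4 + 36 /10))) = -391 /576520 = -0.00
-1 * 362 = -362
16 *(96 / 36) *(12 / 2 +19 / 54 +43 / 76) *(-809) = -367480160 / 1539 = -238778.53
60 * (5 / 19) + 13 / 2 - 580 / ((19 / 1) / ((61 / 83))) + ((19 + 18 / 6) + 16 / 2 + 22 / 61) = 5813209 / 192394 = 30.22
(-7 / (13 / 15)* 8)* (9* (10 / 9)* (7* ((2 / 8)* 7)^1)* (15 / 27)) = -171500 / 39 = -4397.44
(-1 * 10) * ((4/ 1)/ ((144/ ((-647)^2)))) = -2093045/ 18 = -116280.28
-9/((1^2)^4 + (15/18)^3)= -1944/341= -5.70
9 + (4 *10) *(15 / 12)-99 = -40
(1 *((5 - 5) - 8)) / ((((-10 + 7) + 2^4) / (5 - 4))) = -8 / 13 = -0.62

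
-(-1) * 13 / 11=13 / 11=1.18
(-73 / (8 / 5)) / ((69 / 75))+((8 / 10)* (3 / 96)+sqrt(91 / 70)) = -22801 / 460+sqrt(130) / 10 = -48.43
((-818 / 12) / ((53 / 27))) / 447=-1227 / 15794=-0.08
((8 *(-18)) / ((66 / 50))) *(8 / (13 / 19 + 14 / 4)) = -121600 / 583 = -208.58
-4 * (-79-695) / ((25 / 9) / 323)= 9000072 / 25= 360002.88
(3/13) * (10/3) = 10/13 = 0.77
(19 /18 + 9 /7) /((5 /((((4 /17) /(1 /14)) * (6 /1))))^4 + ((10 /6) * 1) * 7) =5968134144 /29749956029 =0.20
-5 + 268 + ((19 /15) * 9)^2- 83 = 7749 /25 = 309.96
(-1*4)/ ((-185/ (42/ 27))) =56/ 1665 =0.03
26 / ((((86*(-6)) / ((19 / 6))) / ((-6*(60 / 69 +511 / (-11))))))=-2848651 / 65274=-43.64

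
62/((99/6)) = 124/33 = 3.76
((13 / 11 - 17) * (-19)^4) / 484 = -11337927 / 2662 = -4259.18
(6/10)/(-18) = -1/30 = -0.03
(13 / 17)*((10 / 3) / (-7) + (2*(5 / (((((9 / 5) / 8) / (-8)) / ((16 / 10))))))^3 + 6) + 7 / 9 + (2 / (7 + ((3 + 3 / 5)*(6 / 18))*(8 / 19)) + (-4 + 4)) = -512261677644617 / 3638439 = -140791608.06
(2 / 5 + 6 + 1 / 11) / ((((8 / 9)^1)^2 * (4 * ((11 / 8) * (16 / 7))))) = 0.65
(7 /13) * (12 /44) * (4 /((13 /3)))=252 /1859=0.14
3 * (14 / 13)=42 / 13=3.23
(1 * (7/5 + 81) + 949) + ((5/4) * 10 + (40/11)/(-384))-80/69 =63314633/60720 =1042.73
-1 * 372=-372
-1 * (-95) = 95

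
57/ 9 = 19/ 3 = 6.33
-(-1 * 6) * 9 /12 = 9 /2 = 4.50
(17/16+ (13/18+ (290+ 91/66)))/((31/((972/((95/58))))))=363602493/64790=5612.02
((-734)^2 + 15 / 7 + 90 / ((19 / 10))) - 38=71656079 / 133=538767.51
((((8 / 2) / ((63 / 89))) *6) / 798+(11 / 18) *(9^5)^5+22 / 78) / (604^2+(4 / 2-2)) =95575912795379410700749630819 / 79476624864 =1202566326374936417.94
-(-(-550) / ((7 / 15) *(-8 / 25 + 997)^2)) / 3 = -1718750 / 4345998223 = -0.00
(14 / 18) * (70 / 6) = 245 / 27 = 9.07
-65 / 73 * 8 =-520 / 73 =-7.12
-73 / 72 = -1.01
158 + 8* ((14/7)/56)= 1108/7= 158.29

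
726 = 726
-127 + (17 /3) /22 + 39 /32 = -132553 /1056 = -125.52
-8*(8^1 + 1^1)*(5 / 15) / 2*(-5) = 60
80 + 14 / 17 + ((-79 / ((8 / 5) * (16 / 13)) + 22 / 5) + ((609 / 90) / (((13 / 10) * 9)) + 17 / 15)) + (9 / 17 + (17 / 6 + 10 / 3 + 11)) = 246371611 / 3818880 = 64.51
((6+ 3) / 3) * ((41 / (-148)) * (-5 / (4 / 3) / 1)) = 1845 / 592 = 3.12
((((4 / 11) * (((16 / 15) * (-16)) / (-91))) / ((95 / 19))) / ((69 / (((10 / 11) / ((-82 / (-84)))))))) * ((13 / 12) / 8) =128 / 5134635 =0.00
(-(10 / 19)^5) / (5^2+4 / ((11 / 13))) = -1100000 / 809684373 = -0.00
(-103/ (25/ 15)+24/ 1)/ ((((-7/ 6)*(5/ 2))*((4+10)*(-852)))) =-27/ 24850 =-0.00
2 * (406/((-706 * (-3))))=406/1059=0.38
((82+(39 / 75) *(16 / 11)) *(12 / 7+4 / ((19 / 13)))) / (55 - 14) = 13472736 / 1499575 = 8.98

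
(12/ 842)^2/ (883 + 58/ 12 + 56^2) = 0.00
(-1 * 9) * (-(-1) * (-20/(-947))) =-180/947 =-0.19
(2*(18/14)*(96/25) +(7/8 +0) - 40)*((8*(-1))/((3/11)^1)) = 450461/525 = 858.02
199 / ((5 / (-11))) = -2189 / 5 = -437.80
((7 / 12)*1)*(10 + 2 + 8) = 35 / 3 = 11.67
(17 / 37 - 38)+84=1719 / 37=46.46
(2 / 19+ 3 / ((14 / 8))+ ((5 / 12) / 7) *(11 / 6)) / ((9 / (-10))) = -92345 / 43092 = -2.14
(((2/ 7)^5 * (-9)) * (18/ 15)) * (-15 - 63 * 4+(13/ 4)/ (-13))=461808/ 84035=5.50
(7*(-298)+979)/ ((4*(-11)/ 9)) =9963/ 44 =226.43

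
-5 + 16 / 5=-9 / 5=-1.80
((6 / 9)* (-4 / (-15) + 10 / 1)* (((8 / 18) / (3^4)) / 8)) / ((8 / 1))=77 / 131220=0.00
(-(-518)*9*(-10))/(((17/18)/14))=-691072.94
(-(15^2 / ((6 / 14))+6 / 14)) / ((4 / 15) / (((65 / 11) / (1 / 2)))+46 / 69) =-597675 / 784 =-762.34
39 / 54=13 / 18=0.72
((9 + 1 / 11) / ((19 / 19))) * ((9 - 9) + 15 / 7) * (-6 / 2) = -4500 / 77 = -58.44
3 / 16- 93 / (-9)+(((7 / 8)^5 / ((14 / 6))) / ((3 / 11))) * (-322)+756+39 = 26836447 / 49152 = 545.99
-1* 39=-39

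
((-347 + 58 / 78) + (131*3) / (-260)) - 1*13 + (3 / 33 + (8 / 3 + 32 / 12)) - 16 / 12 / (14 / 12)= -7136861 / 20020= -356.49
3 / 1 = 3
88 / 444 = 22 / 111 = 0.20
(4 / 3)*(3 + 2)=20 / 3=6.67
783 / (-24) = -261 / 8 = -32.62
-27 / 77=-0.35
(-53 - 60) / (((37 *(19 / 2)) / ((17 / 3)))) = -3842 / 2109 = -1.82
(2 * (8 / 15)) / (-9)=-16 / 135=-0.12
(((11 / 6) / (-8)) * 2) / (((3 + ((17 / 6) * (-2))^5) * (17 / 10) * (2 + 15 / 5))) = 891 / 96500704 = 0.00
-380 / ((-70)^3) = 19 / 17150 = 0.00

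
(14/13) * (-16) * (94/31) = -52.25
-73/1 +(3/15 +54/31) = -11014/155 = -71.06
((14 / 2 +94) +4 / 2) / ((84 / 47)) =4841 / 84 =57.63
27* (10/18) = 15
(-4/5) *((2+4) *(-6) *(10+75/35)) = 2448/7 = 349.71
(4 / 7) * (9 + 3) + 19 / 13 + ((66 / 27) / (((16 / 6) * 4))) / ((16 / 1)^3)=148833257 / 17891328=8.32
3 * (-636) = -1908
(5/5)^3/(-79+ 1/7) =-7/552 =-0.01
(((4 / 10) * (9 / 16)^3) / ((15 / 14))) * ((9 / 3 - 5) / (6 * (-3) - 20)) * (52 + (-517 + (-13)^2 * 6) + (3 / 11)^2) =56505519 / 29427200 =1.92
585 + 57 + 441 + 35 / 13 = 1085.69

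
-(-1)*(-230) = -230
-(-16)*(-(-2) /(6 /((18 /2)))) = 48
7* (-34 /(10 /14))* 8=-13328 /5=-2665.60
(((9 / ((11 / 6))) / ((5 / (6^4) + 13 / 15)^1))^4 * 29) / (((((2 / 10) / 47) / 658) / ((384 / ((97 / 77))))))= 1382362335486.18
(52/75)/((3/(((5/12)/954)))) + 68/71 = 8758643/9144090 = 0.96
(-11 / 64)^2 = 121 / 4096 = 0.03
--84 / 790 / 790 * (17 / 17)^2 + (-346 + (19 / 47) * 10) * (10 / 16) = -1567270138 / 7333175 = -213.72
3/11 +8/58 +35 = 11296/319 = 35.41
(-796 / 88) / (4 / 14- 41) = 1393 / 6270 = 0.22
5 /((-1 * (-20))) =1 /4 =0.25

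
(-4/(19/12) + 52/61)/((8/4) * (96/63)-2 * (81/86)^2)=-150656520/114614669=-1.31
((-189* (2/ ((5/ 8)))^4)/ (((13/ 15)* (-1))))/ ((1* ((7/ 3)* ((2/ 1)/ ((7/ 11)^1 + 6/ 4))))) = 187121664/ 17875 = 10468.34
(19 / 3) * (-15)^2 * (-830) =-1182750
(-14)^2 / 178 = 98 / 89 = 1.10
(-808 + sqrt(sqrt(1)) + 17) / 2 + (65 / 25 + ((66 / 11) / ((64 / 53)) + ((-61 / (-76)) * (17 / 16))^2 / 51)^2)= -36164828701322443 / 98389060485120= -367.57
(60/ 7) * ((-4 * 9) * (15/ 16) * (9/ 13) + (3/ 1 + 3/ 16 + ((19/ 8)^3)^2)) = 8142492075/ 5963776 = 1365.32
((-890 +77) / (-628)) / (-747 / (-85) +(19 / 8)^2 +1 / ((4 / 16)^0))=1105680 / 13177481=0.08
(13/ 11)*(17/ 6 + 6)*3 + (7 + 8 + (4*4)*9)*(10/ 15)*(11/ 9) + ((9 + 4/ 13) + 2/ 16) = 1753475/ 10296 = 170.31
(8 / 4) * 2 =4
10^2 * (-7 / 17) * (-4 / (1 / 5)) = 14000 / 17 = 823.53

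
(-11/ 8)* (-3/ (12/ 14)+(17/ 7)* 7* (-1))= 451/ 16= 28.19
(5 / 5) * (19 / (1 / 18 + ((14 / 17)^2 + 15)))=98838 / 81847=1.21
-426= -426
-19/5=-3.80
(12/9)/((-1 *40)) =-1/30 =-0.03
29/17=1.71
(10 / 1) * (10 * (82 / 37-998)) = -3684400 / 37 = -99578.38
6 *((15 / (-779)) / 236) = -45 / 91922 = -0.00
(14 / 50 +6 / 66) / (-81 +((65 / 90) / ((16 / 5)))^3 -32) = -2436562944 / 742240100525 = -0.00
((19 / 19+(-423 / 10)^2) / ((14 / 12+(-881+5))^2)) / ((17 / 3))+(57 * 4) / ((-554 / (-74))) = 98783528143191 / 3243559317725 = 30.46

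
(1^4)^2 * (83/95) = 83/95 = 0.87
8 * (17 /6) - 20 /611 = 41488 /1833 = 22.63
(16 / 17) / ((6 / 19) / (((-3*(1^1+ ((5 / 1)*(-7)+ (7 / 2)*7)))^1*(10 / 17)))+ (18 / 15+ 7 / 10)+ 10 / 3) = 173280 / 966977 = 0.18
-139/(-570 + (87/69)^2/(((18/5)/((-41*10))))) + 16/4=14964959/3575795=4.19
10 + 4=14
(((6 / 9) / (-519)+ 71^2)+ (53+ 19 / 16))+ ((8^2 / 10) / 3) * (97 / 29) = 18430811071 / 3612240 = 5102.32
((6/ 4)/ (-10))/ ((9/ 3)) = -1/ 20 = -0.05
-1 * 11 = -11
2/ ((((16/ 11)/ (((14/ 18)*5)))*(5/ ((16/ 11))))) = 14/ 9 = 1.56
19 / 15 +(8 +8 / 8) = 154 / 15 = 10.27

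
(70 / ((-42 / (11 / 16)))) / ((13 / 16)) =-55 / 39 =-1.41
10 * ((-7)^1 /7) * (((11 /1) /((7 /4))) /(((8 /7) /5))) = -275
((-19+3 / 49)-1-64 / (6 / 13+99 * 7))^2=401.24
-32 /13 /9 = -32 /117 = -0.27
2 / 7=0.29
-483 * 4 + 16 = -1916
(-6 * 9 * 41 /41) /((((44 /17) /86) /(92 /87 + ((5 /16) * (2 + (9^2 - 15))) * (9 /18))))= -53493849 /2552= -20961.54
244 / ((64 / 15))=915 / 16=57.19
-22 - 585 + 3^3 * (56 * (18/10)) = 10573/5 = 2114.60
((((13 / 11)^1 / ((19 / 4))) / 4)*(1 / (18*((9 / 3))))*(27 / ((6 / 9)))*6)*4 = 234 / 209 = 1.12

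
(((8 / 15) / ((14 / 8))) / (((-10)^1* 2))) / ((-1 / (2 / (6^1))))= 8 / 1575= 0.01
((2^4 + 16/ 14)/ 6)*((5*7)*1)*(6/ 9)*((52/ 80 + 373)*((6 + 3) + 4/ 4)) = 249100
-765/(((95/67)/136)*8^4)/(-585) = 19363/632320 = 0.03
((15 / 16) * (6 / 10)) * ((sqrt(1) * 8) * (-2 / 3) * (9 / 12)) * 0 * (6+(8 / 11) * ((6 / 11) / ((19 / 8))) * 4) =0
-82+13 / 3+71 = -6.67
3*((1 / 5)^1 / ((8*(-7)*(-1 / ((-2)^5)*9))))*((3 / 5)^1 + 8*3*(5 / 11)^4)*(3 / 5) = -67956 / 1830125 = -0.04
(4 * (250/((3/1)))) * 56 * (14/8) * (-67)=-6566000/3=-2188666.67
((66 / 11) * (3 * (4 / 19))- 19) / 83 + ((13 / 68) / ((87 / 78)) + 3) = 4646325 / 1554922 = 2.99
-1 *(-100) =100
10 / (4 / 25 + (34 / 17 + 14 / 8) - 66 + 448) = 1000 / 38591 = 0.03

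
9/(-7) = -9/7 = -1.29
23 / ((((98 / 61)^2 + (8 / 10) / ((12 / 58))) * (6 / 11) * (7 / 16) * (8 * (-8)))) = -4707065 / 20153168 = -0.23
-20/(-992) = 5/248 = 0.02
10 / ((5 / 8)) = 16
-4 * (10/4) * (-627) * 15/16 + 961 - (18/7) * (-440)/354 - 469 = 21057453/3304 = 6373.32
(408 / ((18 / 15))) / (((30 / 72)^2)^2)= 1410048 / 125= 11280.38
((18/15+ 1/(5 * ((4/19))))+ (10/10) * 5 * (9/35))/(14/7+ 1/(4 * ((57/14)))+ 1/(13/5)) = 356421/253750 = 1.40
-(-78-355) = 433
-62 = -62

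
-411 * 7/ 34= -2877/ 34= -84.62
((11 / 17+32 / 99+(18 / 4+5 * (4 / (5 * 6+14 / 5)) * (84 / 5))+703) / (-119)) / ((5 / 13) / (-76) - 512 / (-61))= -426985310102 / 593037106101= -0.72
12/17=0.71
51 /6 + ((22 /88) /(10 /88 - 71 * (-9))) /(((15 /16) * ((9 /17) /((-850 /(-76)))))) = 245497561 /28852146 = 8.51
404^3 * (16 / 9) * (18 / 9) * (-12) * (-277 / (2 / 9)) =3506913816576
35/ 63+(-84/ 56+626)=11251/ 18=625.06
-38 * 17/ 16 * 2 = -323/ 4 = -80.75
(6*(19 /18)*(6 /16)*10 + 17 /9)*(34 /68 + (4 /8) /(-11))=4615 /396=11.65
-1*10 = -10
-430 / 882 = -215 / 441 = -0.49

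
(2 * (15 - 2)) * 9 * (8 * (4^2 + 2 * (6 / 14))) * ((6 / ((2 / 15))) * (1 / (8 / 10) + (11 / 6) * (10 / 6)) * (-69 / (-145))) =590620680 / 203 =2909461.48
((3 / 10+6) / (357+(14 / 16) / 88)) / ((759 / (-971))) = -93216 / 4129075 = -0.02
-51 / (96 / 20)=-85 / 8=-10.62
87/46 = 1.89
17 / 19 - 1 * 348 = -6595 / 19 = -347.11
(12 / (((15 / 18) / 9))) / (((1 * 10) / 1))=324 / 25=12.96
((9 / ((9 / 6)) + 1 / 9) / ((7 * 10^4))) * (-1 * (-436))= 1199 / 31500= 0.04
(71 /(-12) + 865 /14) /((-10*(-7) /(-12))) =-4693 /490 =-9.58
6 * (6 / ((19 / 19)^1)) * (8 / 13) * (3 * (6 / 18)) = 288 / 13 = 22.15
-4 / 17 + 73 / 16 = 1177 / 272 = 4.33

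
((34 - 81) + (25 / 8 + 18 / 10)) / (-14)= 1683 / 560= 3.01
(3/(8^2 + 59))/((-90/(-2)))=1/1845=0.00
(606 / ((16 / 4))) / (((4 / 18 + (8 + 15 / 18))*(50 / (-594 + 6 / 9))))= -161802 / 815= -198.53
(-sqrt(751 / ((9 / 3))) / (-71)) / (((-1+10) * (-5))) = -sqrt(2253) / 9585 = -0.00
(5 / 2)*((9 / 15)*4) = 6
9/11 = 0.82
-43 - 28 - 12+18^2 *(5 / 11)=64.27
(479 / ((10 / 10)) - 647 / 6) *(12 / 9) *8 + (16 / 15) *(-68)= 174896 / 45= 3886.58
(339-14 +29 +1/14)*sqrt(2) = 4957*sqrt(2)/14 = 500.73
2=2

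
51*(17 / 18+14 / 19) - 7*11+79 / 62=17705 / 1767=10.02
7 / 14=1 / 2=0.50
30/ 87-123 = -3557/ 29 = -122.66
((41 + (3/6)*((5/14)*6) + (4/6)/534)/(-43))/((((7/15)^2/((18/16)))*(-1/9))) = 955401075/21002576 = 45.49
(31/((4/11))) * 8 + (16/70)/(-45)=1074142/1575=681.99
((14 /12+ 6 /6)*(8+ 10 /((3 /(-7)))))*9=-299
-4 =-4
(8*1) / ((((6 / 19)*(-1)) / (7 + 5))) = -304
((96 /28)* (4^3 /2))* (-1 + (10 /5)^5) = 23808 /7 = 3401.14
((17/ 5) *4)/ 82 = 34/ 205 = 0.17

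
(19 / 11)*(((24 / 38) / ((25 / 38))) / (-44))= -114 / 3025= -0.04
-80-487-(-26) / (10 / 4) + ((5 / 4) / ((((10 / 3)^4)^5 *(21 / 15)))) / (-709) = -44198492800000003486784401 / 79408000000000000000000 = -556.60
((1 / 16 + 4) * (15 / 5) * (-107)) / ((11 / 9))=-187785 / 176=-1066.96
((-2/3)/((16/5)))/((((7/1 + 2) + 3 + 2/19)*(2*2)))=-19/4416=-0.00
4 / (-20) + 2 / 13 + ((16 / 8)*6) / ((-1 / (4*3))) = -144.05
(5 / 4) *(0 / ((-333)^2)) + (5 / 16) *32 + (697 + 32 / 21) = 14879 / 21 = 708.52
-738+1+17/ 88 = -736.81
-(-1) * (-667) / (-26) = 25.65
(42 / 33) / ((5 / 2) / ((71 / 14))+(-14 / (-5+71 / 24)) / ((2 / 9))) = 6958 / 171391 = 0.04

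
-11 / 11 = -1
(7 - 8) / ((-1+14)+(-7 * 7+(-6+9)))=0.03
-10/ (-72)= 5/ 36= 0.14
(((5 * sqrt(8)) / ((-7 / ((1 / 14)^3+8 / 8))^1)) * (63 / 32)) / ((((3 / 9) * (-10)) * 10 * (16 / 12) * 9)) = 4941 * sqrt(2) / 702464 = 0.01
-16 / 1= -16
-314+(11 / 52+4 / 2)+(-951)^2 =47012639 / 52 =904089.21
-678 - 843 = -1521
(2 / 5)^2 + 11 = 279 / 25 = 11.16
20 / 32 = 5 / 8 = 0.62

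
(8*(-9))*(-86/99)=688/11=62.55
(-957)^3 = -876467493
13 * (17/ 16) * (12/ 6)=221/ 8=27.62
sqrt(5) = 2.24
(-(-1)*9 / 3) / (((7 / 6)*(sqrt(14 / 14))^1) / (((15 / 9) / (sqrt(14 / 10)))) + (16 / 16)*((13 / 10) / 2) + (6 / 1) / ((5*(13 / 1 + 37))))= 2.00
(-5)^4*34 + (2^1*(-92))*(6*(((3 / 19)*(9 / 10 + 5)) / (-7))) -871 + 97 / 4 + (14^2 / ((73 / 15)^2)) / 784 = 145650866647 / 7087570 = 20550.18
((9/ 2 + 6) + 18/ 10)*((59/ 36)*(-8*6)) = -4838/ 5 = -967.60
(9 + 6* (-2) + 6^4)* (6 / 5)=7758 / 5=1551.60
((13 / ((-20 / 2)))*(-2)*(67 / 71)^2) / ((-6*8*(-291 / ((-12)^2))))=58357 / 2444885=0.02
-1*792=-792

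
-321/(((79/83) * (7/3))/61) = -4875669/553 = -8816.76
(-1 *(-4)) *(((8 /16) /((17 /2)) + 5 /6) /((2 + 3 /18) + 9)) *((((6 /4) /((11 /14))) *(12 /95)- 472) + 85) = -123.60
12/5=2.40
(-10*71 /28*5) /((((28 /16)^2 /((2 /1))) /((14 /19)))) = -56800 /931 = -61.01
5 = 5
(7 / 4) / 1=7 / 4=1.75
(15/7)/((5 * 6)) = 1/14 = 0.07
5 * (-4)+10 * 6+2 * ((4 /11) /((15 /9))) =2224 /55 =40.44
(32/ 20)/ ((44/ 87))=174/ 55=3.16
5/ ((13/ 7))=35/ 13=2.69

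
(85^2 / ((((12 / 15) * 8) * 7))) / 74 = 36125 / 16576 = 2.18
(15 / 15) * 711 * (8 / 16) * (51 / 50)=36261 / 100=362.61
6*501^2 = 1506006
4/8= 1/2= 0.50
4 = 4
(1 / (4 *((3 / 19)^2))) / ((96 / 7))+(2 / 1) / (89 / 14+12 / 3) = 463183 / 501120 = 0.92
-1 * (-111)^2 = -12321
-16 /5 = -3.20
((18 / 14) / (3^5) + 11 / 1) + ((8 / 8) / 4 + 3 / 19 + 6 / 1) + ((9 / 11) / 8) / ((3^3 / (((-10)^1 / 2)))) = 5496721 / 316008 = 17.39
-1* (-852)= 852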